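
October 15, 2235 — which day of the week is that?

Thursday

Doomsday rule: the anchor day for the 2200s is Friday. For year 35: 35÷12 = 2 r 11, and 11÷4 = 2, so 2+11+2 = 15.
Friday + 15 ≡ Saturday — that's 2235's doomsday.
In October the doomsday date is Oct 10.
Oct 15 is 5 days after Oct 10; 5 mod 7 = 5, so Saturday + 5 = Thursday.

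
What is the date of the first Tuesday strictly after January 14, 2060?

Jan 14, 2060 is a Wednesday.
From Wednesday to the next Tuesday is 6 days.
Jan 14, 2060 + 6 = Jan 20, 2060.

January 20, 2060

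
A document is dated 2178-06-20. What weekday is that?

January 1, 2178 is a Thursday.
Jan 1, 2178 → Feb 1, 2178: 31 days (January has 31).
Feb 1, 2178 → Mar 1, 2178: 28 days (February has 28).
Mar 1, 2178 → Apr 1, 2178: 31 days (March has 31).
Apr 1, 2178 → May 1, 2178: 30 days (April has 30).
May 1, 2178 → Jun 1, 2178: 31 days (May has 31).
Jun 1, 2178 → Jun 20, 2178: 19 days.
Total: 170 days.
170 mod 7 = 2, so Thursday + 2 = Saturday.

Saturday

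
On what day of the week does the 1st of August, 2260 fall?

Wednesday

Doomsday rule: the anchor day for the 2200s is Friday. For year 60: 60÷12 = 5 r 0, and 0÷4 = 0, so 5+0+0 = 5.
Friday + 5 ≡ Wednesday — that's 2260's doomsday.
In August the doomsday date is Aug 8.
Aug 1 is 7 days before Aug 8; 7 mod 7 = 0, so Wednesday − 0 = Wednesday.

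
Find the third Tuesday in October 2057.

October 1, 2057 is a Monday.
The first Tuesday is therefore October 2 (1 days later).
The third Tuesday is 2 + 2×7 = October 16.

October 16, 2057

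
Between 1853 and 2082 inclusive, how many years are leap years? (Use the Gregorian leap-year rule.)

Multiples of 4 in [1853,2082]: 57.
Of those, multiples of 100: 2 (not leap unless ÷400).
Multiples of 400: 1.
Leap years = 57 − 2 + 1 = 56.

56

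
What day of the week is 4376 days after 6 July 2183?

First find the weekday of Jul 6, 2183. Doomsday rule: the anchor day for the 2100s is Sunday. For year 83: 83÷12 = 6 r 11, and 11÷4 = 2, so 6+11+2 = 19.
Sunday + 19 ≡ Friday — that's 2183's doomsday.
In July the doomsday date is Jul 11.
Jul 6 is 5 days before Jul 11; 5 mod 7 = 5, so Friday − 5 = Sunday.
4376 mod 7 = 1, so 4376 days after a Sunday is Sunday + 1 = Monday.

Monday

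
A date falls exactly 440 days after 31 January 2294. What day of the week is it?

Tuesday

First find the weekday of Jan 31, 2294. Doomsday rule: the anchor day for the 2200s is Friday. For year 94: 94÷12 = 7 r 10, and 10÷4 = 2, so 7+10+2 = 19.
Friday + 19 ≡ Wednesday — that's 2294's doomsday.
In January the doomsday date is Jan 3 (2294 is not a leap year).
Jan 31 is 28 days after Jan 3; 28 mod 7 = 0, so Wednesday + 0 = Wednesday.
440 mod 7 = 6, so 440 days after a Wednesday is Wednesday + 6 = Tuesday.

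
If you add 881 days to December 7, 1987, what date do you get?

+366 (one year; includes Feb 29, 1988) → Dec 7, 1988 (515 left).
+365 (one year) → Dec 7, 1989 (150 left).
Dec has 31 days: +25 → Jan 1, 1990 (125 left).
Jan has 31 days: +31 → Feb 1, 1990 (94 left).
Feb has 28 days: +28 → Mar 1, 1990 (66 left).
Mar has 31 days: +31 → Apr 1, 1990 (35 left).
Apr has 30 days: +30 → May 1, 1990 (5 left).
+5 → May 6, 1990.

May 6, 1990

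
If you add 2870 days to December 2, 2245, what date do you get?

October 11, 2253

+365 (one year) → Dec 2, 2246 (2505 left).
+365 (one year) → Dec 2, 2247 (2140 left).
+366 (one year; includes Feb 29, 2248) → Dec 2, 2248 (1774 left).
+365 (one year) → Dec 2, 2249 (1409 left).
+365 (one year) → Dec 2, 2250 (1044 left).
+365 (one year) → Dec 2, 2251 (679 left).
+366 (one year; includes Feb 29, 2252) → Dec 2, 2252 (313 left).
Dec has 31 days: +30 → Jan 1, 2253 (283 left).
Jan has 31 days: +31 → Feb 1, 2253 (252 left).
Feb has 28 days: +28 → Mar 1, 2253 (224 left).
Mar has 31 days: +31 → Apr 1, 2253 (193 left).
Apr has 30 days: +30 → May 1, 2253 (163 left).
May has 31 days: +31 → Jun 1, 2253 (132 left).
Jun has 30 days: +30 → Jul 1, 2253 (102 left).
Jul has 31 days: +31 → Aug 1, 2253 (71 left).
Aug has 31 days: +31 → Sep 1, 2253 (40 left).
Sep has 30 days: +30 → Oct 1, 2253 (10 left).
+10 → Oct 11, 2253.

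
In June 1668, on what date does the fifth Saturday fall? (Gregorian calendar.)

June 30, 1668

June 1, 1668 is a Friday.
The first Saturday is therefore June 2 (1 days later).
The fifth Saturday is 2 + 4×7 = June 30.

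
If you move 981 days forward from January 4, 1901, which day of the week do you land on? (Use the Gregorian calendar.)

Jan 4, 1901 is a Friday.
981 mod 7 = 1, so 981 days after a Friday is Friday + 1 = Saturday.

Saturday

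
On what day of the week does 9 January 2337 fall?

Saturday

Doomsday rule: the anchor day for the 2300s is Wednesday. For year 37: 37÷12 = 3 r 1, and 1÷4 = 0, so 3+1+0 = 4.
Wednesday + 4 ≡ Sunday — that's 2337's doomsday.
In January the doomsday date is Jan 3 (2337 is not a leap year).
Jan 9 is 6 days after Jan 3; 6 mod 7 = 6, so Sunday + 6 = Saturday.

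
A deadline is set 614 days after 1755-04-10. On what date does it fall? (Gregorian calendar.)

+366 (one year; includes Feb 29, 1756) → Apr 10, 1756 (248 left).
Apr has 30 days: +21 → May 1, 1756 (227 left).
May has 31 days: +31 → Jun 1, 1756 (196 left).
Jun has 30 days: +30 → Jul 1, 1756 (166 left).
Jul has 31 days: +31 → Aug 1, 1756 (135 left).
Aug has 31 days: +31 → Sep 1, 1756 (104 left).
Sep has 30 days: +30 → Oct 1, 1756 (74 left).
Oct has 31 days: +31 → Nov 1, 1756 (43 left).
Nov has 30 days: +30 → Dec 1, 1756 (13 left).
+13 → Dec 14, 1756.

December 14, 1756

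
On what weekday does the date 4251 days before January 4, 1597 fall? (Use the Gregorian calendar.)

First find the weekday of Jan 4, 1597. Doomsday rule: the anchor day for the 1500s is Wednesday. For year 97: 97÷12 = 8 r 1, and 1÷4 = 0, so 8+1+0 = 9.
Wednesday + 9 ≡ Friday — that's 1597's doomsday.
In January the doomsday date is Jan 3 (1597 is not a leap year).
Jan 4 is 1 day after Jan 3; 1 mod 7 = 1, so Friday + 1 = Saturday.
4251 mod 7 = 2, so 4251 days before a Saturday is Saturday − 2 = Thursday.

Thursday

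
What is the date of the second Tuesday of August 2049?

August 10, 2049

August 1, 2049 is a Sunday.
The first Tuesday is therefore August 3 (2 days later).
The second Tuesday is 3 + 1×7 = August 10.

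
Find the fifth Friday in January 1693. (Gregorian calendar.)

January 1, 1693 is a Thursday.
The first Friday is therefore January 2 (1 days later).
The fifth Friday is 2 + 4×7 = January 30.

January 30, 1693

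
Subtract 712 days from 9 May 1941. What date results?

−365 (one year) → May 9, 1940 (347 left).
−9 → Apr 30, 1940 (end of Apr, 30 days; 338 left).
−30 → Mar 31, 1940 (end of Mar, 31 days; 308 left).
−31 → Feb 29, 1940 (end of Feb, 29 days; 277 left).
−29 → Jan 31, 1940 (end of Jan, 31 days; 248 left).
−31 → Dec 31, 1939 (end of Dec, 31 days; 217 left).
−31 → Nov 30, 1939 (end of Nov, 30 days; 186 left).
−30 → Oct 31, 1939 (end of Oct, 31 days; 156 left).
−31 → Sep 30, 1939 (end of Sep, 30 days; 125 left).
−30 → Aug 31, 1939 (end of Aug, 31 days; 95 left).
−31 → Jul 31, 1939 (end of Jul, 31 days; 64 left).
−31 → Jun 30, 1939 (end of Jun, 30 days; 33 left).
−30 → May 31, 1939 (end of May, 31 days; 3 left).
−3 → May 28, 1939.

May 28, 1939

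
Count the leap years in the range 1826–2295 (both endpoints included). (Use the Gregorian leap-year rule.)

114

Multiples of 4 in [1826,2295]: 117.
Of those, multiples of 100: 4 (not leap unless ÷400).
Multiples of 400: 1.
Leap years = 117 − 4 + 1 = 114.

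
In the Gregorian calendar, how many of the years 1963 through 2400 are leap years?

107

Multiples of 4 in [1963,2400]: 110.
Of those, multiples of 100: 5 (not leap unless ÷400).
Multiples of 400: 2.
Leap years = 110 − 5 + 2 = 107.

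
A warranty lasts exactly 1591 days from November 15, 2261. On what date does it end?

March 25, 2266

+365 (one year) → Nov 15, 2262 (1226 left).
+365 (one year) → Nov 15, 2263 (861 left).
+366 (one year; includes Feb 29, 2264) → Nov 15, 2264 (495 left).
+365 (one year) → Nov 15, 2265 (130 left).
Nov has 30 days: +16 → Dec 1, 2265 (114 left).
Dec has 31 days: +31 → Jan 1, 2266 (83 left).
Jan has 31 days: +31 → Feb 1, 2266 (52 left).
Feb has 28 days: +28 → Mar 1, 2266 (24 left).
+24 → Mar 25, 2266.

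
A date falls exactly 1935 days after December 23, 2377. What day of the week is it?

First find the weekday of Dec 23, 2377. Doomsday rule: the anchor day for the 2300s is Wednesday. For year 77: 77÷12 = 6 r 5, and 5÷4 = 1, so 6+5+1 = 12.
Wednesday + 12 ≡ Monday — that's 2377's doomsday.
In December the doomsday date is Dec 12.
Dec 23 is 11 days after Dec 12; 11 mod 7 = 4, so Monday + 4 = Friday.
1935 mod 7 = 3, so 1935 days after a Friday is Friday + 3 = Monday.

Monday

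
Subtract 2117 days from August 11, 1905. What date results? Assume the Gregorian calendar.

October 24, 1899

−365 (one year) → Aug 11, 1904 (1752 left).
−366 (one year; includes Feb 29, 1904) → Aug 11, 1903 (1386 left).
−365 (one year) → Aug 11, 1902 (1021 left).
−365 (one year) → Aug 11, 1901 (656 left).
−365 (one year) → Aug 11, 1900 (291 left).
−11 → Jul 31, 1900 (end of Jul, 31 days; 280 left).
−31 → Jun 30, 1900 (end of Jun, 30 days; 249 left).
−30 → May 31, 1900 (end of May, 31 days; 219 left).
−31 → Apr 30, 1900 (end of Apr, 30 days; 188 left).
−30 → Mar 31, 1900 (end of Mar, 31 days; 158 left).
−31 → Feb 28, 1900 (end of Feb, 28 days; 127 left).
−28 → Jan 31, 1900 (end of Jan, 31 days; 99 left).
−31 → Dec 31, 1899 (end of Dec, 31 days; 68 left).
−31 → Nov 30, 1899 (end of Nov, 30 days; 37 left).
−30 → Oct 31, 1899 (end of Oct, 31 days; 7 left).
−7 → Oct 24, 1899.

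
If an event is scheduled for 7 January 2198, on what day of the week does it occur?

Sunday

Doomsday rule: the anchor day for the 2100s is Sunday. For year 98: 98÷12 = 8 r 2, and 2÷4 = 0, so 8+2+0 = 10.
Sunday + 10 ≡ Wednesday — that's 2198's doomsday.
In January the doomsday date is Jan 3 (2198 is not a leap year).
Jan 7 is 4 days after Jan 3; 4 mod 7 = 4, so Wednesday + 4 = Sunday.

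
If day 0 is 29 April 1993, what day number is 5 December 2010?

6429

Apr 29, 1993 → Apr 29, 1994: 365 days.
Apr 29, 1994 → Apr 29, 1995: 365 days.
Apr 29, 1995 → Apr 29, 1996: 366 days (Feb 29, 1996 is in that span).
Apr 29, 1996 → Apr 29, 1997: 365 days.
Apr 29, 1997 → Apr 29, 1998: 365 days.
Apr 29, 1998 → Apr 29, 1999: 365 days.
Apr 29, 1999 → Apr 29, 2000: 366 days (Feb 29, 2000 is in that span).
Apr 29, 2000 → Apr 29, 2001: 365 days.
Apr 29, 2001 → Apr 29, 2002: 365 days.
Apr 29, 2002 → Apr 29, 2003: 365 days.
Apr 29, 2003 → Apr 29, 2004: 366 days (Feb 29, 2004 is in that span).
Apr 29, 2004 → Apr 29, 2005: 365 days.
Apr 29, 2005 → Apr 29, 2006: 365 days.
Apr 29, 2006 → Apr 29, 2007: 365 days.
Apr 29, 2007 → Apr 29, 2008: 366 days (Feb 29, 2008 is in that span).
Apr 29, 2008 → Apr 29, 2009: 365 days.
Apr 29, 2009 → Apr 29, 2010: 365 days.
Apr 29, 2010 → May 29, 2010: 30 days (April has 30).
May 29, 2010 → Jun 29, 2010: 31 days (May has 31).
Jun 29, 2010 → Jul 29, 2010: 30 days (June has 30).
Jul 29, 2010 → Aug 29, 2010: 31 days (July has 31).
Aug 29, 2010 → Sep 29, 2010: 31 days (August has 31).
Sep 29, 2010 → Oct 29, 2010: 30 days (September has 30).
Oct 29, 2010 → Nov 29, 2010: 31 days (October has 31).
Nov 29, 2010 → Dec 5, 2010: 6 days.
Total: 6429 days.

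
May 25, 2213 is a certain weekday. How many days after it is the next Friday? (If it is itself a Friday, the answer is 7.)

3

May 25, 2213 is a Tuesday.
From Tuesday to the next Friday is 3 days.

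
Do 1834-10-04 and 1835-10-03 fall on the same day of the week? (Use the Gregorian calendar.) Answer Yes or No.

Yes

From Oct 4, 1834 to Oct 3, 1835 is 364 days.
364 mod 7 = 0, so they are the same weekday.
(Oct 4, 1834 is a Saturday; Oct 3, 1835 is a Saturday.)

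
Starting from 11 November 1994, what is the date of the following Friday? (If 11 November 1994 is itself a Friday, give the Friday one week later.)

Nov 11, 1994 is a Friday.
From Friday to the next Friday is 7 days.
Nov 11, 1994 + 7 = Nov 18, 1994.

November 18, 1994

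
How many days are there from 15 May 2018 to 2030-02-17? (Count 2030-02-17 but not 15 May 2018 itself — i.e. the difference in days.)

4296

May 15, 2018 → May 15, 2019: 365 days.
May 15, 2019 → May 15, 2020: 366 days (Feb 29, 2020 is in that span).
May 15, 2020 → May 15, 2021: 365 days.
May 15, 2021 → May 15, 2022: 365 days.
May 15, 2022 → May 15, 2023: 365 days.
May 15, 2023 → May 15, 2024: 366 days (Feb 29, 2024 is in that span).
May 15, 2024 → May 15, 2025: 365 days.
May 15, 2025 → May 15, 2026: 365 days.
May 15, 2026 → May 15, 2027: 365 days.
May 15, 2027 → May 15, 2028: 366 days (Feb 29, 2028 is in that span).
May 15, 2028 → May 15, 2029: 365 days.
May 15, 2029 → Jun 15, 2029: 31 days (May has 31).
Jun 15, 2029 → Jul 15, 2029: 30 days (June has 30).
Jul 15, 2029 → Aug 15, 2029: 31 days (July has 31).
Aug 15, 2029 → Sep 15, 2029: 31 days (August has 31).
Sep 15, 2029 → Oct 15, 2029: 30 days (September has 30).
Oct 15, 2029 → Nov 15, 2029: 31 days (October has 31).
Nov 15, 2029 → Dec 15, 2029: 30 days (November has 30).
Dec 15, 2029 → Jan 15, 2030: 31 days (December has 31).
Jan 15, 2030 → Feb 15, 2030: 31 days (January has 31).
Feb 15, 2030 → Feb 17, 2030: 2 days.
Total: 4296 days.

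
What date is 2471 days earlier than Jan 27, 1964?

−365 (one year) → Jan 27, 1963 (2106 left).
−365 (one year) → Jan 27, 1962 (1741 left).
−365 (one year) → Jan 27, 1961 (1376 left).
−366 (one year; includes Feb 29, 1960) → Jan 27, 1960 (1010 left).
−365 (one year) → Jan 27, 1959 (645 left).
−365 (one year) → Jan 27, 1958 (280 left).
−27 → Dec 31, 1957 (end of Dec, 31 days; 253 left).
−31 → Nov 30, 1957 (end of Nov, 30 days; 222 left).
−30 → Oct 31, 1957 (end of Oct, 31 days; 192 left).
−31 → Sep 30, 1957 (end of Sep, 30 days; 161 left).
−30 → Aug 31, 1957 (end of Aug, 31 days; 131 left).
−31 → Jul 31, 1957 (end of Jul, 31 days; 100 left).
−31 → Jun 30, 1957 (end of Jun, 30 days; 69 left).
−30 → May 31, 1957 (end of May, 31 days; 39 left).
−31 → Apr 30, 1957 (end of Apr, 30 days; 8 left).
−8 → Apr 22, 1957.

April 22, 1957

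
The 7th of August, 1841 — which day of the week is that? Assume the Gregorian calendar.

Saturday

Doomsday rule: the anchor day for the 1800s is Friday. For year 41: 41÷12 = 3 r 5, and 5÷4 = 1, so 3+5+1 = 9.
Friday + 9 ≡ Sunday — that's 1841's doomsday.
In August the doomsday date is Aug 8.
Aug 7 is 1 day before Aug 8; 1 mod 7 = 1, so Sunday − 1 = Saturday.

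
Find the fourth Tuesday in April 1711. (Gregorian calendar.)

April 1, 1711 is a Wednesday.
The first Tuesday is therefore April 7 (6 days later).
The fourth Tuesday is 7 + 3×7 = April 28.

April 28, 1711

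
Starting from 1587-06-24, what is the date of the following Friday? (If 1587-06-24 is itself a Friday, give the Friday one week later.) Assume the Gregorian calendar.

Jun 24, 1587 is a Wednesday.
From Wednesday to the next Friday is 2 days.
Jun 24, 1587 + 2 = Jun 26, 1587.

June 26, 1587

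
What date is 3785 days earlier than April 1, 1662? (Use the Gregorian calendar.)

−365 (one year) → Apr 1, 1661 (3420 left).
−365 (one year) → Apr 1, 1660 (3055 left).
−366 (one year; includes Feb 29, 1660) → Apr 1, 1659 (2689 left).
−365 (one year) → Apr 1, 1658 (2324 left).
−365 (one year) → Apr 1, 1657 (1959 left).
−365 (one year) → Apr 1, 1656 (1594 left).
−366 (one year; includes Feb 29, 1656) → Apr 1, 1655 (1228 left).
−365 (one year) → Apr 1, 1654 (863 left).
−365 (one year) → Apr 1, 1653 (498 left).
−365 (one year) → Apr 1, 1652 (133 left).
−1 → Mar 31, 1652 (end of Mar, 31 days; 132 left).
−31 → Feb 29, 1652 (end of Feb, 29 days; 101 left).
−29 → Jan 31, 1652 (end of Jan, 31 days; 72 left).
−31 → Dec 31, 1651 (end of Dec, 31 days; 41 left).
−31 → Nov 30, 1651 (end of Nov, 30 days; 10 left).
−10 → Nov 20, 1651.

November 20, 1651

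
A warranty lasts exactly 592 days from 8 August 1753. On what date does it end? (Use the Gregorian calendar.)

+365 (one year) → Aug 8, 1754 (227 left).
Aug has 31 days: +24 → Sep 1, 1754 (203 left).
Sep has 30 days: +30 → Oct 1, 1754 (173 left).
Oct has 31 days: +31 → Nov 1, 1754 (142 left).
Nov has 30 days: +30 → Dec 1, 1754 (112 left).
Dec has 31 days: +31 → Jan 1, 1755 (81 left).
Jan has 31 days: +31 → Feb 1, 1755 (50 left).
Feb has 28 days: +28 → Mar 1, 1755 (22 left).
+22 → Mar 23, 1755.

March 23, 1755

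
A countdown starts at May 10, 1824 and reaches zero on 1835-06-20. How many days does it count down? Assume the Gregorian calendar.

May 10, 1824 → May 10, 1825: 365 days.
May 10, 1825 → May 10, 1826: 365 days.
May 10, 1826 → May 10, 1827: 365 days.
May 10, 1827 → May 10, 1828: 366 days (Feb 29, 1828 is in that span).
May 10, 1828 → May 10, 1829: 365 days.
May 10, 1829 → May 10, 1830: 365 days.
May 10, 1830 → May 10, 1831: 365 days.
May 10, 1831 → May 10, 1832: 366 days (Feb 29, 1832 is in that span).
May 10, 1832 → May 10, 1833: 365 days.
May 10, 1833 → May 10, 1834: 365 days.
May 10, 1834 → May 10, 1835: 365 days.
May 10, 1835 → Jun 10, 1835: 31 days (May has 31).
Jun 10, 1835 → Jun 20, 1835: 10 days.
Total: 4058 days.

4058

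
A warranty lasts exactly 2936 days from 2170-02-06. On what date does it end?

February 20, 2178

+365 (one year) → Feb 6, 2171 (2571 left).
+365 (one year) → Feb 6, 2172 (2206 left).
+366 (one year; includes Feb 29, 2172) → Feb 6, 2173 (1840 left).
+365 (one year) → Feb 6, 2174 (1475 left).
+365 (one year) → Feb 6, 2175 (1110 left).
+365 (one year) → Feb 6, 2176 (745 left).
+366 (one year; includes Feb 29, 2176) → Feb 6, 2177 (379 left).
Feb has 28 days: +23 → Mar 1, 2177 (356 left).
Mar has 31 days: +31 → Apr 1, 2177 (325 left).
Apr has 30 days: +30 → May 1, 2177 (295 left).
May has 31 days: +31 → Jun 1, 2177 (264 left).
Jun has 30 days: +30 → Jul 1, 2177 (234 left).
Jul has 31 days: +31 → Aug 1, 2177 (203 left).
Aug has 31 days: +31 → Sep 1, 2177 (172 left).
Sep has 30 days: +30 → Oct 1, 2177 (142 left).
Oct has 31 days: +31 → Nov 1, 2177 (111 left).
Nov has 30 days: +30 → Dec 1, 2177 (81 left).
Dec has 31 days: +31 → Jan 1, 2178 (50 left).
Jan has 31 days: +31 → Feb 1, 2178 (19 left).
+19 → Feb 20, 2178.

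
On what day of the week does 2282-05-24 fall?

Doomsday rule: the anchor day for the 2200s is Friday. For year 82: 82÷12 = 6 r 10, and 10÷4 = 2, so 6+10+2 = 18.
Friday + 18 ≡ Tuesday — that's 2282's doomsday.
In May the doomsday date is May 9.
May 24 is 15 days after May 9; 15 mod 7 = 1, so Tuesday + 1 = Wednesday.

Wednesday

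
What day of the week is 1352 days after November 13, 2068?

Wednesday

First find the weekday of Nov 13, 2068. Doomsday rule: the anchor day for the 2000s is Tuesday. For year 68: 68÷12 = 5 r 8, and 8÷4 = 2, so 5+8+2 = 15.
Tuesday + 15 ≡ Wednesday — that's 2068's doomsday.
In November the doomsday date is Nov 7.
Nov 13 is 6 days after Nov 7; 6 mod 7 = 6, so Wednesday + 6 = Tuesday.
1352 mod 7 = 1, so 1352 days after a Tuesday is Tuesday + 1 = Wednesday.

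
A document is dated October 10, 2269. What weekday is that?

Doomsday rule: the anchor day for the 2200s is Friday. For year 69: 69÷12 = 5 r 9, and 9÷4 = 2, so 5+9+2 = 16.
Friday + 16 ≡ Sunday — that's 2269's doomsday.
In October the doomsday date is Oct 10.
Oct 10 is the doomsday itself: Sunday.

Sunday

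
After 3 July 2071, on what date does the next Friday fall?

Jul 3, 2071 is a Friday.
From Friday to the next Friday is 7 days.
Jul 3, 2071 + 7 = Jul 10, 2071.

July 10, 2071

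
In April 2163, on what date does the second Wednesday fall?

April 13, 2163

April 1, 2163 is a Friday.
The first Wednesday is therefore April 6 (5 days later).
The second Wednesday is 6 + 1×7 = April 13.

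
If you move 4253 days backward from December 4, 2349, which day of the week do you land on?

Dec 4, 2349 is a Sunday.
4253 mod 7 = 4, so 4253 days before a Sunday is Sunday − 4 = Wednesday.

Wednesday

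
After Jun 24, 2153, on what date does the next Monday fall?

Jun 24, 2153 is a Sunday.
From Sunday to the next Monday is 1 day.
Jun 24, 2153 + 1 = Jun 25, 2153.

June 25, 2153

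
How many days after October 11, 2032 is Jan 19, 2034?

465

Oct 11, 2032 → Oct 11, 2033: 365 days.
Oct 11, 2033 → Nov 11, 2033: 31 days (October has 31).
Nov 11, 2033 → Dec 11, 2033: 30 days (November has 30).
Dec 11, 2033 → Jan 11, 2034: 31 days (December has 31).
Jan 11, 2034 → Jan 19, 2034: 8 days.
Total: 465 days.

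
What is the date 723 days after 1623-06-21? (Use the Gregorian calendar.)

June 13, 1625

+366 (one year; includes Feb 29, 1624) → Jun 21, 1624 (357 left).
Jun has 30 days: +10 → Jul 1, 1624 (347 left).
Jul has 31 days: +31 → Aug 1, 1624 (316 left).
Aug has 31 days: +31 → Sep 1, 1624 (285 left).
Sep has 30 days: +30 → Oct 1, 1624 (255 left).
Oct has 31 days: +31 → Nov 1, 1624 (224 left).
Nov has 30 days: +30 → Dec 1, 1624 (194 left).
Dec has 31 days: +31 → Jan 1, 1625 (163 left).
Jan has 31 days: +31 → Feb 1, 1625 (132 left).
Feb has 28 days: +28 → Mar 1, 1625 (104 left).
Mar has 31 days: +31 → Apr 1, 1625 (73 left).
Apr has 30 days: +30 → May 1, 1625 (43 left).
May has 31 days: +31 → Jun 1, 1625 (12 left).
+12 → Jun 13, 1625.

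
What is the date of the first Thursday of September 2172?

September 3, 2172

September 1, 2172 is a Tuesday.
The first Thursday is therefore September 3 (2 days later).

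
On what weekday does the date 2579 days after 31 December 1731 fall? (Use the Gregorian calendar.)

Thursday

First find the weekday of Dec 31, 1731. Doomsday rule: the anchor day for the 1700s is Sunday. For year 31: 31÷12 = 2 r 7, and 7÷4 = 1, so 2+7+1 = 10.
Sunday + 10 ≡ Wednesday — that's 1731's doomsday.
In December the doomsday date is Dec 12.
Dec 31 is 19 days after Dec 12; 19 mod 7 = 5, so Wednesday + 5 = Monday.
2579 mod 7 = 3, so 2579 days after a Monday is Monday + 3 = Thursday.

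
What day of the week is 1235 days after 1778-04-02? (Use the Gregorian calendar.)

Sunday

First find the weekday of Apr 2, 1778. Doomsday rule: the anchor day for the 1700s is Sunday. For year 78: 78÷12 = 6 r 6, and 6÷4 = 1, so 6+6+1 = 13.
Sunday + 13 ≡ Saturday — that's 1778's doomsday.
In April the doomsday date is Apr 4.
Apr 2 is 2 days before Apr 4; 2 mod 7 = 2, so Saturday − 2 = Thursday.
1235 mod 7 = 3, so 1235 days after a Thursday is Thursday + 3 = Sunday.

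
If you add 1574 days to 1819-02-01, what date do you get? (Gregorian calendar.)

+365 (one year) → Feb 1, 1820 (1209 left).
+366 (one year; includes Feb 29, 1820) → Feb 1, 1821 (843 left).
+365 (one year) → Feb 1, 1822 (478 left).
+365 (one year) → Feb 1, 1823 (113 left).
Feb has 28 days: +28 → Mar 1, 1823 (85 left).
Mar has 31 days: +31 → Apr 1, 1823 (54 left).
Apr has 30 days: +30 → May 1, 1823 (24 left).
+24 → May 25, 1823.

May 25, 1823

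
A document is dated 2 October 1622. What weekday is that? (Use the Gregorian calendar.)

Sunday

Doomsday rule: the anchor day for the 1600s is Tuesday. For year 22: 22÷12 = 1 r 10, and 10÷4 = 2, so 1+10+2 = 13.
Tuesday + 13 ≡ Monday — that's 1622's doomsday.
In October the doomsday date is Oct 10.
Oct 2 is 8 days before Oct 10; 8 mod 7 = 1, so Monday − 1 = Sunday.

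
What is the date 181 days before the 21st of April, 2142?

October 22, 2141

−21 → Mar 31, 2142 (end of Mar, 31 days; 160 left).
−31 → Feb 28, 2142 (end of Feb, 28 days; 129 left).
−28 → Jan 31, 2142 (end of Jan, 31 days; 101 left).
−31 → Dec 31, 2141 (end of Dec, 31 days; 70 left).
−31 → Nov 30, 2141 (end of Nov, 30 days; 39 left).
−30 → Oct 31, 2141 (end of Oct, 31 days; 9 left).
−9 → Oct 22, 2141.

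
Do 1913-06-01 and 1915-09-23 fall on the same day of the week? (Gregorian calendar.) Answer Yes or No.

No

From Jun 1, 1913 to Sep 23, 1915 is 844 days.
844 mod 7 = 4, so they are different weekdays.
(Jun 1, 1913 is a Sunday; Sep 23, 1915 is a Thursday.)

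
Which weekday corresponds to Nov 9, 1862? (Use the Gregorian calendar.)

Sunday

Doomsday rule: the anchor day for the 1800s is Friday. For year 62: 62÷12 = 5 r 2, and 2÷4 = 0, so 5+2+0 = 7.
Friday + 7 ≡ Friday — that's 1862's doomsday.
In November the doomsday date is Nov 7.
Nov 9 is 2 days after Nov 7; 2 mod 7 = 2, so Friday + 2 = Sunday.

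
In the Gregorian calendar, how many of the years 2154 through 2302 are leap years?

35

Multiples of 4 in [2154,2302]: 37.
Of those, multiples of 100: 2 (not leap unless ÷400).
Multiples of 400: 0.
Leap years = 37 − 2 + 0 = 35.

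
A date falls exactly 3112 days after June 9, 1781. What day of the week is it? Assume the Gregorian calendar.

Wednesday

Jun 9, 1781 is a Saturday.
3112 mod 7 = 4, so 3112 days after a Saturday is Saturday + 4 = Wednesday.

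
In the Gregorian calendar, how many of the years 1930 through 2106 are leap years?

Multiples of 4 in [1930,2106]: 44.
Of those, multiples of 100: 2 (not leap unless ÷400).
Multiples of 400: 1.
Leap years = 44 − 2 + 1 = 43.

43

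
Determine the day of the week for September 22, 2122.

Tuesday

Doomsday rule: the anchor day for the 2100s is Sunday. For year 22: 22÷12 = 1 r 10, and 10÷4 = 2, so 1+10+2 = 13.
Sunday + 13 ≡ Saturday — that's 2122's doomsday.
In September the doomsday date is Sep 5.
Sep 22 is 17 days after Sep 5; 17 mod 7 = 3, so Saturday + 3 = Tuesday.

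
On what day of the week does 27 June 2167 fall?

Doomsday rule: the anchor day for the 2100s is Sunday. For year 67: 67÷12 = 5 r 7, and 7÷4 = 1, so 5+7+1 = 13.
Sunday + 13 ≡ Saturday — that's 2167's doomsday.
In June the doomsday date is Jun 6.
Jun 27 is 21 days after Jun 6; 21 mod 7 = 0, so Saturday + 0 = Saturday.

Saturday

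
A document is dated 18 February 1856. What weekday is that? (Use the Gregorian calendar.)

Doomsday rule: the anchor day for the 1800s is Friday. For year 56: 56÷12 = 4 r 8, and 8÷4 = 2, so 4+8+2 = 14.
Friday + 14 ≡ Friday — that's 1856's doomsday.
In February the doomsday date is Feb 29 (1856 is a leap year (divisible by 4)).
Feb 18 is 11 days before Feb 29; 11 mod 7 = 4, so Friday − 4 = Monday.

Monday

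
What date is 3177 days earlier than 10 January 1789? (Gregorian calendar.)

−366 (one year; includes Feb 29, 1788) → Jan 10, 1788 (2811 left).
−365 (one year) → Jan 10, 1787 (2446 left).
−365 (one year) → Jan 10, 1786 (2081 left).
−365 (one year) → Jan 10, 1785 (1716 left).
−366 (one year; includes Feb 29, 1784) → Jan 10, 1784 (1350 left).
−365 (one year) → Jan 10, 1783 (985 left).
−365 (one year) → Jan 10, 1782 (620 left).
−365 (one year) → Jan 10, 1781 (255 left).
−10 → Dec 31, 1780 (end of Dec, 31 days; 245 left).
−31 → Nov 30, 1780 (end of Nov, 30 days; 214 left).
−30 → Oct 31, 1780 (end of Oct, 31 days; 184 left).
−31 → Sep 30, 1780 (end of Sep, 30 days; 153 left).
−30 → Aug 31, 1780 (end of Aug, 31 days; 123 left).
−31 → Jul 31, 1780 (end of Jul, 31 days; 92 left).
−31 → Jun 30, 1780 (end of Jun, 30 days; 61 left).
−30 → May 31, 1780 (end of May, 31 days; 31 left).
−31 → Apr 30, 1780 (end of Apr, 30 days; 0 left).

April 30, 1780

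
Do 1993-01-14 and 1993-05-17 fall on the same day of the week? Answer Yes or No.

No

From Jan 14, 1993 to May 17, 1993 is 123 days.
123 mod 7 = 4, so they are different weekdays.
(Jan 14, 1993 is a Thursday; May 17, 1993 is a Monday.)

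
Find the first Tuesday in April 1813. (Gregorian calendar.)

April 1, 1813 is a Thursday.
The first Tuesday is therefore April 6 (5 days later).

April 6, 1813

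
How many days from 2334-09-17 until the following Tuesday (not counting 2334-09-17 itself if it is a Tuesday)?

1

Sep 17, 2334 is a Monday.
From Monday to the next Tuesday is 1 day.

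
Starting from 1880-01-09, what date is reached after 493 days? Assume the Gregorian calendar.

+366 (one year; includes Feb 29, 1880) → Jan 9, 1881 (127 left).
Jan has 31 days: +23 → Feb 1, 1881 (104 left).
Feb has 28 days: +28 → Mar 1, 1881 (76 left).
Mar has 31 days: +31 → Apr 1, 1881 (45 left).
Apr has 30 days: +30 → May 1, 1881 (15 left).
+15 → May 16, 1881.

May 16, 1881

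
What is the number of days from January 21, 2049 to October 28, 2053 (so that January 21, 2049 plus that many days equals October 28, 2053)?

Jan 21, 2049 → Jan 21, 2050: 365 days.
Jan 21, 2050 → Jan 21, 2051: 365 days.
Jan 21, 2051 → Jan 21, 2052: 365 days.
Jan 21, 2052 → Jan 21, 2053: 366 days (Feb 29, 2052 is in that span).
Jan 21, 2053 → Feb 21, 2053: 31 days (January has 31).
Feb 21, 2053 → Mar 21, 2053: 28 days (February has 28).
Mar 21, 2053 → Apr 21, 2053: 31 days (March has 31).
Apr 21, 2053 → May 21, 2053: 30 days (April has 30).
May 21, 2053 → Jun 21, 2053: 31 days (May has 31).
Jun 21, 2053 → Jul 21, 2053: 30 days (June has 30).
Jul 21, 2053 → Aug 21, 2053: 31 days (July has 31).
Aug 21, 2053 → Sep 21, 2053: 31 days (August has 31).
Sep 21, 2053 → Oct 21, 2053: 30 days (September has 30).
Oct 21, 2053 → Oct 28, 2053: 7 days.
Total: 1741 days.

1741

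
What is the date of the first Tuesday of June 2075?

June 1, 2075 is a Saturday.
The first Tuesday is therefore June 4 (3 days later).

June 4, 2075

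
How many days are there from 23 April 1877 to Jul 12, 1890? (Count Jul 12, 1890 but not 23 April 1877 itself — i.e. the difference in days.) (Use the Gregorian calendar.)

4828

Apr 23, 1877 → Apr 23, 1878: 365 days.
Apr 23, 1878 → Apr 23, 1879: 365 days.
Apr 23, 1879 → Apr 23, 1880: 366 days (Feb 29, 1880 is in that span).
Apr 23, 1880 → Apr 23, 1881: 365 days.
Apr 23, 1881 → Apr 23, 1882: 365 days.
Apr 23, 1882 → Apr 23, 1883: 365 days.
Apr 23, 1883 → Apr 23, 1884: 366 days (Feb 29, 1884 is in that span).
Apr 23, 1884 → Apr 23, 1885: 365 days.
Apr 23, 1885 → Apr 23, 1886: 365 days.
Apr 23, 1886 → Apr 23, 1887: 365 days.
Apr 23, 1887 → Apr 23, 1888: 366 days (Feb 29, 1888 is in that span).
Apr 23, 1888 → Apr 23, 1889: 365 days.
Apr 23, 1889 → Apr 23, 1890: 365 days.
Apr 23, 1890 → May 23, 1890: 30 days (April has 30).
May 23, 1890 → Jun 23, 1890: 31 days (May has 31).
Jun 23, 1890 → Jul 12, 1890: 19 days.
Total: 4828 days.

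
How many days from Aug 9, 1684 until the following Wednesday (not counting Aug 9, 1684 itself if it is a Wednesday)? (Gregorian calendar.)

7

Aug 9, 1684 is a Wednesday.
From Wednesday to the next Wednesday is 7 days.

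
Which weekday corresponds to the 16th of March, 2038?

Tuesday

Doomsday rule: the anchor day for the 2000s is Tuesday. For year 38: 38÷12 = 3 r 2, and 2÷4 = 0, so 3+2+0 = 5.
Tuesday + 5 ≡ Sunday — that's 2038's doomsday.
In March the doomsday date is Mar 14.
Mar 16 is 2 days after Mar 14; 2 mod 7 = 2, so Sunday + 2 = Tuesday.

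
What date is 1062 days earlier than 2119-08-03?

September 5, 2116

−365 (one year) → Aug 3, 2118 (697 left).
−365 (one year) → Aug 3, 2117 (332 left).
−3 → Jul 31, 2117 (end of Jul, 31 days; 329 left).
−31 → Jun 30, 2117 (end of Jun, 30 days; 298 left).
−30 → May 31, 2117 (end of May, 31 days; 268 left).
−31 → Apr 30, 2117 (end of Apr, 30 days; 237 left).
−30 → Mar 31, 2117 (end of Mar, 31 days; 207 left).
−31 → Feb 28, 2117 (end of Feb, 28 days; 176 left).
−28 → Jan 31, 2117 (end of Jan, 31 days; 148 left).
−31 → Dec 31, 2116 (end of Dec, 31 days; 117 left).
−31 → Nov 30, 2116 (end of Nov, 30 days; 86 left).
−30 → Oct 31, 2116 (end of Oct, 31 days; 56 left).
−31 → Sep 30, 2116 (end of Sep, 30 days; 25 left).
−25 → Sep 5, 2116.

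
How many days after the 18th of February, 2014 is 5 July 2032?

6712

Feb 18, 2014 → Feb 18, 2015: 365 days.
Feb 18, 2015 → Feb 18, 2016: 365 days.
Feb 18, 2016 → Feb 18, 2017: 366 days (Feb 29, 2016 is in that span).
Feb 18, 2017 → Feb 18, 2018: 365 days.
Feb 18, 2018 → Feb 18, 2019: 365 days.
Feb 18, 2019 → Feb 18, 2020: 365 days.
Feb 18, 2020 → Feb 18, 2021: 366 days (Feb 29, 2020 is in that span).
Feb 18, 2021 → Feb 18, 2022: 365 days.
Feb 18, 2022 → Feb 18, 2023: 365 days.
Feb 18, 2023 → Feb 18, 2024: 365 days.
Feb 18, 2024 → Feb 18, 2025: 366 days (Feb 29, 2024 is in that span).
Feb 18, 2025 → Feb 18, 2026: 365 days.
Feb 18, 2026 → Feb 18, 2027: 365 days.
Feb 18, 2027 → Feb 18, 2028: 365 days.
Feb 18, 2028 → Feb 18, 2029: 366 days (Feb 29, 2028 is in that span).
Feb 18, 2029 → Feb 18, 2030: 365 days.
Feb 18, 2030 → Feb 18, 2031: 365 days.
Feb 18, 2031 → Feb 18, 2032: 365 days.
Feb 18, 2032 → Mar 18, 2032: 29 days (February has 29).
Mar 18, 2032 → Apr 18, 2032: 31 days (March has 31).
Apr 18, 2032 → May 18, 2032: 30 days (April has 30).
May 18, 2032 → Jun 18, 2032: 31 days (May has 31).
Jun 18, 2032 → Jul 5, 2032: 17 days.
Total: 6712 days.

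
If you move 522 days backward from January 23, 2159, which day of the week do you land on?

Friday

Jan 23, 2159 is a Tuesday.
522 mod 7 = 4, so 522 days before a Tuesday is Tuesday − 4 = Friday.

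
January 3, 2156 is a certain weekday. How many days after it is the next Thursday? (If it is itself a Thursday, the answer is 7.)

5

Jan 3, 2156 is a Saturday.
From Saturday to the next Thursday is 5 days.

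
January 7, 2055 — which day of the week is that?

Thursday

January 1, 2055 is a Friday.
Jan 1, 2055 → Jan 7, 2055: 6 days.
Total: 6 days.
6 mod 7 = 6, so Friday + 6 = Thursday.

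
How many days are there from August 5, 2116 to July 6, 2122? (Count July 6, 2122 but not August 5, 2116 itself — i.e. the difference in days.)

2161

Aug 5, 2116 → Aug 5, 2117: 365 days.
Aug 5, 2117 → Aug 5, 2118: 365 days.
Aug 5, 2118 → Aug 5, 2119: 365 days.
Aug 5, 2119 → Aug 5, 2120: 366 days (Feb 29, 2120 is in that span).
Aug 5, 2120 → Aug 5, 2121: 365 days.
Aug 5, 2121 → Sep 5, 2121: 31 days (August has 31).
Sep 5, 2121 → Oct 5, 2121: 30 days (September has 30).
Oct 5, 2121 → Nov 5, 2121: 31 days (October has 31).
Nov 5, 2121 → Dec 5, 2121: 30 days (November has 30).
Dec 5, 2121 → Jan 5, 2122: 31 days (December has 31).
Jan 5, 2122 → Feb 5, 2122: 31 days (January has 31).
Feb 5, 2122 → Mar 5, 2122: 28 days (February has 28).
Mar 5, 2122 → Apr 5, 2122: 31 days (March has 31).
Apr 5, 2122 → May 5, 2122: 30 days (April has 30).
May 5, 2122 → Jun 5, 2122: 31 days (May has 31).
Jun 5, 2122 → Jul 5, 2122: 30 days (June has 30).
Jul 5, 2122 → Jul 6, 2122: 1 days.
Total: 2161 days.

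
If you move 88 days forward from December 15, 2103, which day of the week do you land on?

Wednesday

First find the weekday of Dec 15, 2103. Doomsday rule: the anchor day for the 2100s is Sunday. For year 03: 3÷12 = 0 r 3, and 3÷4 = 0, so 0+3+0 = 3.
Sunday + 3 ≡ Wednesday — that's 2103's doomsday.
In December the doomsday date is Dec 12.
Dec 15 is 3 days after Dec 12; 3 mod 7 = 3, so Wednesday + 3 = Saturday.
88 mod 7 = 4, so 88 days after a Saturday is Saturday + 4 = Wednesday.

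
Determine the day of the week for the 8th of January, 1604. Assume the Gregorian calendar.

Doomsday rule: the anchor day for the 1600s is Tuesday. For year 04: 4÷12 = 0 r 4, and 4÷4 = 1, so 0+4+1 = 5.
Tuesday + 5 ≡ Sunday — that's 1604's doomsday.
In January the doomsday date is Jan 4 (1604 is a leap year (divisible by 4)).
Jan 8 is 4 days after Jan 4; 4 mod 7 = 4, so Sunday + 4 = Thursday.

Thursday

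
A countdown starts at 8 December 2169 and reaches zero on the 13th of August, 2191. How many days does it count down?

7918

Dec 8, 2169 → Dec 8, 2170: 365 days.
Dec 8, 2170 → Dec 8, 2171: 365 days.
Dec 8, 2171 → Dec 8, 2172: 366 days (Feb 29, 2172 is in that span).
Dec 8, 2172 → Dec 8, 2173: 365 days.
Dec 8, 2173 → Dec 8, 2174: 365 days.
Dec 8, 2174 → Dec 8, 2175: 365 days.
Dec 8, 2175 → Dec 8, 2176: 366 days (Feb 29, 2176 is in that span).
Dec 8, 2176 → Dec 8, 2177: 365 days.
Dec 8, 2177 → Dec 8, 2178: 365 days.
Dec 8, 2178 → Dec 8, 2179: 365 days.
Dec 8, 2179 → Dec 8, 2180: 366 days (Feb 29, 2180 is in that span).
Dec 8, 2180 → Dec 8, 2181: 365 days.
Dec 8, 2181 → Dec 8, 2182: 365 days.
Dec 8, 2182 → Dec 8, 2183: 365 days.
Dec 8, 2183 → Dec 8, 2184: 366 days (Feb 29, 2184 is in that span).
Dec 8, 2184 → Dec 8, 2185: 365 days.
Dec 8, 2185 → Dec 8, 2186: 365 days.
Dec 8, 2186 → Dec 8, 2187: 365 days.
Dec 8, 2187 → Dec 8, 2188: 366 days (Feb 29, 2188 is in that span).
Dec 8, 2188 → Dec 8, 2189: 365 days.
Dec 8, 2189 → Dec 8, 2190: 365 days.
Dec 8, 2190 → Jan 8, 2191: 31 days (December has 31).
Jan 8, 2191 → Feb 8, 2191: 31 days (January has 31).
Feb 8, 2191 → Mar 8, 2191: 28 days (February has 28).
Mar 8, 2191 → Apr 8, 2191: 31 days (March has 31).
Apr 8, 2191 → May 8, 2191: 30 days (April has 30).
May 8, 2191 → Jun 8, 2191: 31 days (May has 31).
Jun 8, 2191 → Jul 8, 2191: 30 days (June has 30).
Jul 8, 2191 → Aug 8, 2191: 31 days (July has 31).
Aug 8, 2191 → Aug 13, 2191: 5 days.
Total: 7918 days.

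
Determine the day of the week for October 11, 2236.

Tuesday

Doomsday rule: the anchor day for the 2200s is Friday. For year 36: 36÷12 = 3 r 0, and 0÷4 = 0, so 3+0+0 = 3.
Friday + 3 ≡ Monday — that's 2236's doomsday.
In October the doomsday date is Oct 10.
Oct 11 is 1 day after Oct 10; 1 mod 7 = 1, so Monday + 1 = Tuesday.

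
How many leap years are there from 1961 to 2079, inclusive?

29

Multiples of 4 in [1961,2079]: 29.
Of those, multiples of 100: 1 (not leap unless ÷400).
Multiples of 400: 1.
Leap years = 29 − 1 + 1 = 29.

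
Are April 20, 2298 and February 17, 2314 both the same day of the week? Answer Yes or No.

From Apr 20, 2298 to Feb 17, 2314 is 5781 days.
5781 mod 7 = 6, so they are different weekdays.
(Apr 20, 2298 is a Wednesday; Feb 17, 2314 is a Tuesday.)

No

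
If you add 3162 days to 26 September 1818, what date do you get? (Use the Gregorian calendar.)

May 24, 1827

+365 (one year) → Sep 26, 1819 (2797 left).
+366 (one year; includes Feb 29, 1820) → Sep 26, 1820 (2431 left).
+365 (one year) → Sep 26, 1821 (2066 left).
+365 (one year) → Sep 26, 1822 (1701 left).
+365 (one year) → Sep 26, 1823 (1336 left).
+366 (one year; includes Feb 29, 1824) → Sep 26, 1824 (970 left).
+365 (one year) → Sep 26, 1825 (605 left).
+365 (one year) → Sep 26, 1826 (240 left).
Sep has 30 days: +5 → Oct 1, 1826 (235 left).
Oct has 31 days: +31 → Nov 1, 1826 (204 left).
Nov has 30 days: +30 → Dec 1, 1826 (174 left).
Dec has 31 days: +31 → Jan 1, 1827 (143 left).
Jan has 31 days: +31 → Feb 1, 1827 (112 left).
Feb has 28 days: +28 → Mar 1, 1827 (84 left).
Mar has 31 days: +31 → Apr 1, 1827 (53 left).
Apr has 30 days: +30 → May 1, 1827 (23 left).
+23 → May 24, 1827.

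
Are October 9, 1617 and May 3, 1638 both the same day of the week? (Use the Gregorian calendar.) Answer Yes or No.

Yes

From Oct 9, 1617 to May 3, 1638 is 7511 days.
7511 mod 7 = 0, so they are the same weekday.
(Oct 9, 1617 is a Monday; May 3, 1638 is a Monday.)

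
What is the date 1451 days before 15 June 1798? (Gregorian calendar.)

June 25, 1794

−365 (one year) → Jun 15, 1797 (1086 left).
−365 (one year) → Jun 15, 1796 (721 left).
−366 (one year; includes Feb 29, 1796) → Jun 15, 1795 (355 left).
−15 → May 31, 1795 (end of May, 31 days; 340 left).
−31 → Apr 30, 1795 (end of Apr, 30 days; 309 left).
−30 → Mar 31, 1795 (end of Mar, 31 days; 279 left).
−31 → Feb 28, 1795 (end of Feb, 28 days; 248 left).
−28 → Jan 31, 1795 (end of Jan, 31 days; 220 left).
−31 → Dec 31, 1794 (end of Dec, 31 days; 189 left).
−31 → Nov 30, 1794 (end of Nov, 30 days; 158 left).
−30 → Oct 31, 1794 (end of Oct, 31 days; 128 left).
−31 → Sep 30, 1794 (end of Sep, 30 days; 97 left).
−30 → Aug 31, 1794 (end of Aug, 31 days; 67 left).
−31 → Jul 31, 1794 (end of Jul, 31 days; 36 left).
−31 → Jun 30, 1794 (end of Jun, 30 days; 5 left).
−5 → Jun 25, 1794.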